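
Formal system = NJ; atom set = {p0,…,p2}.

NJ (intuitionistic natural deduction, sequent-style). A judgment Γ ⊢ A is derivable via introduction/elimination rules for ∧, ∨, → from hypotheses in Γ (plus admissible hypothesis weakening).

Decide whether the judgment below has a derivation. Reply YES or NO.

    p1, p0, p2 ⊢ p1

Derivation (root first):
[Wk] p1, p0, p2 ⊢ p1
  [Wk] p1, p0 ⊢ p1
    [Ax] p1 ⊢ p1

Result: YES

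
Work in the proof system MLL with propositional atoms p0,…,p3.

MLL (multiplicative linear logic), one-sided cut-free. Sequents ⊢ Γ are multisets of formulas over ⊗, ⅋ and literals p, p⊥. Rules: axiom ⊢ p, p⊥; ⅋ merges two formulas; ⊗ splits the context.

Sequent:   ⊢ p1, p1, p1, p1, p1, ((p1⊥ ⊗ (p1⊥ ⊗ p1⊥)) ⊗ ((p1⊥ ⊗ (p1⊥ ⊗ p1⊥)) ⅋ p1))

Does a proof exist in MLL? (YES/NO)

Derivation (root first):
[⊗]  ⊢ p1, p1, p1, p1, p1, ((p1⊥ ⊗ (p1⊥ ⊗ p1⊥)) ⊗ ((p1⊥ ⊗ (p1⊥ ⊗ p1⊥)) ⅋ p1))
  [⊗]  ⊢ p1, p1, p1, (p1⊥ ⊗ (p1⊥ ⊗ p1⊥))
    [Ax]  ⊢ p1, p1⊥
    [⊗]  ⊢ p1, p1, (p1⊥ ⊗ p1⊥)
      [Ax]  ⊢ p1, p1⊥
      [Ax]  ⊢ p1, p1⊥
  [⅋]  ⊢ p1, p1, ((p1⊥ ⊗ (p1⊥ ⊗ p1⊥)) ⅋ p1)
    [⊗]  ⊢ p1, p1, p1, (p1⊥ ⊗ (p1⊥ ⊗ p1⊥))
      [Ax]  ⊢ p1, p1⊥
      [⊗]  ⊢ p1, p1, (p1⊥ ⊗ p1⊥)
        [Ax]  ⊢ p1, p1⊥
        [Ax]  ⊢ p1, p1⊥

Result: YES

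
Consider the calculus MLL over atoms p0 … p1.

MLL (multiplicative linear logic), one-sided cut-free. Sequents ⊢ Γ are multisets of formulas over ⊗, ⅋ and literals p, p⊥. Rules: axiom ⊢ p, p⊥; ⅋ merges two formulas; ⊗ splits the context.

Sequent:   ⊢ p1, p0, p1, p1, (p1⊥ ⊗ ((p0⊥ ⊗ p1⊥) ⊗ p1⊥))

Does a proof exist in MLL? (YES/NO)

Proof tree:
[⊗]  ⊢ p1, p0, p1, p1, (p1⊥ ⊗ ((p0⊥ ⊗ p1⊥) ⊗ p1⊥))
  [Ax]  ⊢ p1, p1⊥
  [⊗]  ⊢ p0, p1, p1, ((p0⊥ ⊗ p1⊥) ⊗ p1⊥)
    [⊗]  ⊢ p0, p1, (p0⊥ ⊗ p1⊥)
      [Ax]  ⊢ p0, p0⊥
      [Ax]  ⊢ p1, p1⊥
    [Ax]  ⊢ p1, p1⊥

Result: YES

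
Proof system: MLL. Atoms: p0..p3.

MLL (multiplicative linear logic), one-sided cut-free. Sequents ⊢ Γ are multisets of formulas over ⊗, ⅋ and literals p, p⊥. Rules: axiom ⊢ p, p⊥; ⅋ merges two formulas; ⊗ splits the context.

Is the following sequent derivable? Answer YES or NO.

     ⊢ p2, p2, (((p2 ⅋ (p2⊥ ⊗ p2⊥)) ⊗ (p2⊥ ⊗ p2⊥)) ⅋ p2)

Derivation (root first):
[⅋]  ⊢ p2, p2, (((p2 ⅋ (p2⊥ ⊗ p2⊥)) ⊗ (p2⊥ ⊗ p2⊥)) ⅋ p2)
  [⊗]  ⊢ p2, p2, p2, ((p2 ⅋ (p2⊥ ⊗ p2⊥)) ⊗ (p2⊥ ⊗ p2⊥))
    [⅋]  ⊢ p2, (p2 ⅋ (p2⊥ ⊗ p2⊥))
      [⊗]  ⊢ p2, p2, (p2⊥ ⊗ p2⊥)
        [Ax]  ⊢ p2, p2⊥
        [Ax]  ⊢ p2, p2⊥
    [⊗]  ⊢ p2, p2, (p2⊥ ⊗ p2⊥)
      [Ax]  ⊢ p2, p2⊥
      [Ax]  ⊢ p2, p2⊥

Result: YES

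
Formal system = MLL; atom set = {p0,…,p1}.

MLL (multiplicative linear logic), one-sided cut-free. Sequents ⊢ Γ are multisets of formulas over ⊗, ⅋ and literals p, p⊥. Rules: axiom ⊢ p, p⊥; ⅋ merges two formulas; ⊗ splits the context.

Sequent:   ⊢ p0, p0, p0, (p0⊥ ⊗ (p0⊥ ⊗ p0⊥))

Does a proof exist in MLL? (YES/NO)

Derivation trace:
[⊗]  ⊢ p0, p0, p0, (p0⊥ ⊗ (p0⊥ ⊗ p0⊥))
  [Ax]  ⊢ p0, p0⊥
  [⊗]  ⊢ p0, p0, (p0⊥ ⊗ p0⊥)
    [Ax]  ⊢ p0, p0⊥
    [Ax]  ⊢ p0, p0⊥

Result: YES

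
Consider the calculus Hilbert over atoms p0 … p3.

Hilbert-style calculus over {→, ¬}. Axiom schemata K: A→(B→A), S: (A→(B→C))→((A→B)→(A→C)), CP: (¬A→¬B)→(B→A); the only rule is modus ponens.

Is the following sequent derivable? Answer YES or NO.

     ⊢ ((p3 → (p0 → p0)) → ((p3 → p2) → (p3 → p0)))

Enumerate valuations to refute Γ ⊢ Δ:
  v=0000: Γ:[] Δ:[((p3 → (p0 → p0)) → ((p3 → p2) → (p3 → p0)))=T] refutes=False
  v=0001: Γ:[] Δ:[((p3 → (p0 → p0)) → ((p3 → p2) → (p3 → p0)))=T] refutes=False
  v=0010: Γ:[] Δ:[((p3 → (p0 → p0)) → ((p3 → p2) → (p3 → p0)))=T] refutes=False
  v=0011: Γ:[] Δ:[((p3 → (p0 → p0)) → ((p3 → p2) → (p3 → p0)))=F] refutes=True  ← countermodel

Result: NO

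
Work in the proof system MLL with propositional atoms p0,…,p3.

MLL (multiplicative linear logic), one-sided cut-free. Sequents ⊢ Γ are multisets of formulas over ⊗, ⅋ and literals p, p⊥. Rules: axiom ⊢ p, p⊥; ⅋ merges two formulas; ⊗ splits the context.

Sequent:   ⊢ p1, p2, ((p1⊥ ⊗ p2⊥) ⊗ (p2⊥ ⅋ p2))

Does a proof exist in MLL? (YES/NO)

Derivation (root first):
[⊗]  ⊢ p1, p2, ((p1⊥ ⊗ p2⊥) ⊗ (p2⊥ ⅋ p2))
  [⊗]  ⊢ p1, p2, (p1⊥ ⊗ p2⊥)
    [Ax]  ⊢ p1, p1⊥
    [Ax]  ⊢ p2, p2⊥
  [⅋]  ⊢ (p2⊥ ⅋ p2)
    [Ax]  ⊢ p2, p2⊥

Result: YES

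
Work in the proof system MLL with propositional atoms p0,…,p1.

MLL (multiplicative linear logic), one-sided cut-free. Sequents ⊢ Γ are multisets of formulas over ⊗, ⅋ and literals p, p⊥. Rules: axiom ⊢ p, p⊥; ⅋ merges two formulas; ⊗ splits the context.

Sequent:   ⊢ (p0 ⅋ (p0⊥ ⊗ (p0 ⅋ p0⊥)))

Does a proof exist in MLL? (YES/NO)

Derivation (root first):
[⅋]  ⊢ (p0 ⅋ (p0⊥ ⊗ (p0 ⅋ p0⊥)))
  [⊗]  ⊢ p0, (p0⊥ ⊗ (p0 ⅋ p0⊥))
    [Ax]  ⊢ p0, p0⊥
    [⅋]  ⊢ (p0 ⅋ p0⊥)
      [Ax]  ⊢ p0, p0⊥

Result: YES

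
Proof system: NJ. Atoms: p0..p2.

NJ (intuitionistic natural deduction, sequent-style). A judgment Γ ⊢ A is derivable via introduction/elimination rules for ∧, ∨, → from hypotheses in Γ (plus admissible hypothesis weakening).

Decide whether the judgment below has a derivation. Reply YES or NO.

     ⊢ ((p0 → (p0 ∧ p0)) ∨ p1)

Proof tree:
[∨I₁]  ⊢ ((p0 → (p0 ∧ p0)) ∨ p1)
  [→I]  ⊢ (p0 → (p0 ∧ p0))
    [∧I] p0 ⊢ (p0 ∧ p0)
      [Ax] p0 ⊢ p0
      [Ax] p0 ⊢ p0

Result: YES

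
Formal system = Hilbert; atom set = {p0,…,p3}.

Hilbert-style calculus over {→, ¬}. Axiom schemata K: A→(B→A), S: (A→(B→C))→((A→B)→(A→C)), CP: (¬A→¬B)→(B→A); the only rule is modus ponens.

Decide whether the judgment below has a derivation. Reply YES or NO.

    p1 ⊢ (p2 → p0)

Truth-table refutation:
  v=0000: Γ:[p1=F] Δ:[(p2 → p0)=T] refutes=False
  v=0001: Γ:[p1=F] Δ:[(p2 → p0)=T] refutes=False
  v=0010: Γ:[p1=F] Δ:[(p2 → p0)=F] refutes=False
  v=0011: Γ:[p1=F] Δ:[(p2 → p0)=F] refutes=False
  v=0100: Γ:[p1=T] Δ:[(p2 → p0)=T] refutes=False
  v=0101: Γ:[p1=T] Δ:[(p2 → p0)=T] refutes=False
  v=0110: Γ:[p1=T] Δ:[(p2 → p0)=F] refutes=True  ← countermodel

Result: NO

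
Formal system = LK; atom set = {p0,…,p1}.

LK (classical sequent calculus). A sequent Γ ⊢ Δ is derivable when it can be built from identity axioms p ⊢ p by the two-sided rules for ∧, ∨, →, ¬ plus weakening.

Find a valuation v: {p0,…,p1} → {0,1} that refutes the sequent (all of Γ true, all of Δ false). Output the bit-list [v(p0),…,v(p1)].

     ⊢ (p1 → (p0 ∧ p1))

Search for a countermodel by truth-table:
  v=00: Γ:[] Δ:[(p1 → (p0 ∧ p1))=T] refutes=False
  v=01: Γ:[] Δ:[(p1 → (p0 ∧ p1))=F] refutes=True  ← countermodel

Result: [0, 1]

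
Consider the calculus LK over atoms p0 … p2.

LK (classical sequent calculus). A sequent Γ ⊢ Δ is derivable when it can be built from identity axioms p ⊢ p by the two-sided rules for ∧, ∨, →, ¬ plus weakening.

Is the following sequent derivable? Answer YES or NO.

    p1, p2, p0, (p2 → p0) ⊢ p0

Derivation (root first):
[→L] p1, p2, p0, (p2 → p0) ⊢ p0
  [WL] p2, p1, p0 ⊢ p2
    [WL] p2, p1 ⊢ p2
      [Ax] p2 ⊢ p2
  [Ax] p0 ⊢ p0

Result: YES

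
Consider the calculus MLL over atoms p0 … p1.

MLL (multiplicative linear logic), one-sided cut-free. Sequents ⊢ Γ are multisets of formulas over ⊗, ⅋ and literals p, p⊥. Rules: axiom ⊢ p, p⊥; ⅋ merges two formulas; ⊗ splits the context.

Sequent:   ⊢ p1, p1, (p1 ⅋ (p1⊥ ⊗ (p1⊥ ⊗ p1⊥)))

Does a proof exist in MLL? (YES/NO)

Derivation trace:
[⅋]  ⊢ p1, p1, (p1 ⅋ (p1⊥ ⊗ (p1⊥ ⊗ p1⊥)))
  [⊗]  ⊢ p1, p1, p1, (p1⊥ ⊗ (p1⊥ ⊗ p1⊥))
    [Ax]  ⊢ p1, p1⊥
    [⊗]  ⊢ p1, p1, (p1⊥ ⊗ p1⊥)
      [Ax]  ⊢ p1, p1⊥
      [Ax]  ⊢ p1, p1⊥

Result: YES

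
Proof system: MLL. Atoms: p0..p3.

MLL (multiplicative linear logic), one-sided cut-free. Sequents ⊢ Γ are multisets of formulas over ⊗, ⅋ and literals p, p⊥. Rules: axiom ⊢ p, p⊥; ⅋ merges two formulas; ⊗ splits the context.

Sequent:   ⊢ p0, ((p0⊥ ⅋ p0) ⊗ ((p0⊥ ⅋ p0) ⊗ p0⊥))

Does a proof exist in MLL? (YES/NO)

Proof tree:
[⊗]  ⊢ p0, ((p0⊥ ⅋ p0) ⊗ ((p0⊥ ⅋ p0) ⊗ p0⊥))
  [⅋]  ⊢ (p0⊥ ⅋ p0)
    [Ax]  ⊢ p0, p0⊥
  [⊗]  ⊢ p0, ((p0⊥ ⅋ p0) ⊗ p0⊥)
    [⅋]  ⊢ (p0⊥ ⅋ p0)
      [Ax]  ⊢ p0, p0⊥
    [Ax]  ⊢ p0, p0⊥

Result: YES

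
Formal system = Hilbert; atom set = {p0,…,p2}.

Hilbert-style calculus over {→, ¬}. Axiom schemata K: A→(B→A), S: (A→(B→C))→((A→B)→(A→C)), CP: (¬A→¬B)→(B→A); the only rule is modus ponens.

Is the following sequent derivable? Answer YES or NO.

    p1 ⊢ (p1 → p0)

Enumerate valuations to refute Γ ⊢ Δ:
  v=000: Γ:[p1=F] Δ:[(p1 → p0)=T] refutes=False
  v=001: Γ:[p1=F] Δ:[(p1 → p0)=T] refutes=False
  v=010: Γ:[p1=T] Δ:[(p1 → p0)=F] refutes=True  ← countermodel

Result: NO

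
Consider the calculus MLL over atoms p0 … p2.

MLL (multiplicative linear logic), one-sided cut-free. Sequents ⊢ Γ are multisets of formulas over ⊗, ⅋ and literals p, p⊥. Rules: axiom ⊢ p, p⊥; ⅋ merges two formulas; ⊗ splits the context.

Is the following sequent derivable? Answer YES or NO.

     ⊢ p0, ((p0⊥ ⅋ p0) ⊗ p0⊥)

Derivation (root first):
[⊗]  ⊢ p0, ((p0⊥ ⅋ p0) ⊗ p0⊥)
  [⅋]  ⊢ (p0⊥ ⅋ p0)
    [Ax]  ⊢ p0, p0⊥
  [Ax]  ⊢ p0, p0⊥

Result: YES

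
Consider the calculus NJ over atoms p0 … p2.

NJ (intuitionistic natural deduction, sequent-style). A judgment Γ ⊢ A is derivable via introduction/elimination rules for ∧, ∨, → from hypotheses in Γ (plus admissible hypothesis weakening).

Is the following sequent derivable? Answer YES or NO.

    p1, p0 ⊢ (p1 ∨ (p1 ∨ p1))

Proof tree:
[∨I₂] p1, p0 ⊢ (p1 ∨ (p1 ∨ p1))
  [∨I₁] p1, p0 ⊢ (p1 ∨ p1)
    [Wk] p1, p0 ⊢ p1
      [Ax] p1 ⊢ p1

Result: YES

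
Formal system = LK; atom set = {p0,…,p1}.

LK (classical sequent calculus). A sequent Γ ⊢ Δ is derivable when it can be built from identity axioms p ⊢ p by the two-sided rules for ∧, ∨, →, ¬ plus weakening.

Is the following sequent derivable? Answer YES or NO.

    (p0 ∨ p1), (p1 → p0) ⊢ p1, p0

Derivation (root first):
[→L] (p0 ∨ p1), (p1 → p0) ⊢ p1, p0
  [WR] (p0 ∨ p1) ⊢ p1, p0, p1
    [∨L] (p0 ∨ p1) ⊢ p1, p0
      [Ax] p0 ⊢ p0
      [Ax] p1 ⊢ p1
  [Ax] p0 ⊢ p0

Result: YES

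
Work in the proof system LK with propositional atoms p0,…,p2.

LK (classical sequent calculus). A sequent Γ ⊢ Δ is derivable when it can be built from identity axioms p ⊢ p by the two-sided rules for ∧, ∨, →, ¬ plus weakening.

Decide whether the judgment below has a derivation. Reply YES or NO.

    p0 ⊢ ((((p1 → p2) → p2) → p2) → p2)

Enumerate valuations to refute Γ ⊢ Δ:
  v=000: Γ:[p0=F] Δ:[((((p1 → p2) → p2) → p2) → p2)=F] refutes=False
  v=001: Γ:[p0=F] Δ:[((((p1 → p2) → p2) → p2) → p2)=T] refutes=False
  v=010: Γ:[p0=F] Δ:[((((p1 → p2) → p2) → p2) → p2)=T] refutes=False
  v=011: Γ:[p0=F] Δ:[((((p1 → p2) → p2) → p2) → p2)=T] refutes=False
  v=100: Γ:[p0=T] Δ:[((((p1 → p2) → p2) → p2) → p2)=F] refutes=True  ← countermodel

Result: NO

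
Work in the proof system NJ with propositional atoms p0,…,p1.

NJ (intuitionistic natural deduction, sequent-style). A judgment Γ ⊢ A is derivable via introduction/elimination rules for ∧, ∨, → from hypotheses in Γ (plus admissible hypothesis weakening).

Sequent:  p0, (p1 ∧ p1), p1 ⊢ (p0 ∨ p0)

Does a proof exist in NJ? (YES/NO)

Proof tree:
[Wk] p0, (p1 ∧ p1), p1 ⊢ (p0 ∨ p0)
  [Wk] p0, (p1 ∧ p1) ⊢ (p0 ∨ p0)
    [∨I₁] p0 ⊢ (p0 ∨ p0)
      [Ax] p0 ⊢ p0

Result: YES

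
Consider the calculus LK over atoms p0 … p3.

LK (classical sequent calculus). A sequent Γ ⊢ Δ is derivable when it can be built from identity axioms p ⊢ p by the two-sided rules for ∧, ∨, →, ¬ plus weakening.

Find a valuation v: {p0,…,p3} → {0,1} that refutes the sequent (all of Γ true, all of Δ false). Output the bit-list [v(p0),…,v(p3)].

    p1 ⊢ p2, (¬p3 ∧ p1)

Search for a countermodel by truth-table:
  v=0000: Γ:[p1=F] Δ:[p2=F, (¬p3 ∧ p1)=F] refutes=False
  v=0001: Γ:[p1=F] Δ:[p2=F, (¬p3 ∧ p1)=F] refutes=False
  v=0010: Γ:[p1=F] Δ:[p2=T, (¬p3 ∧ p1)=F] refutes=False
  v=0011: Γ:[p1=F] Δ:[p2=T, (¬p3 ∧ p1)=F] refutes=False
  v=0100: Γ:[p1=T] Δ:[p2=F, (¬p3 ∧ p1)=T] refutes=False
  v=0101: Γ:[p1=T] Δ:[p2=F, (¬p3 ∧ p1)=F] refutes=True  ← countermodel

Result: [0, 1, 0, 1]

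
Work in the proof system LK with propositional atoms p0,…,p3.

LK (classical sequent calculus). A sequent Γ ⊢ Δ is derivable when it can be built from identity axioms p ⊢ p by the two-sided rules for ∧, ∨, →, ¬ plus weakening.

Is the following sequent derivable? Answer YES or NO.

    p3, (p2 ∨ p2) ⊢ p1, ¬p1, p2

Derivation (root first):
[∨L] p3, (p2 ∨ p2) ⊢ p1, ¬p1, p2
  [¬R] p3, p2 ⊢ p1, ¬p1
    [WL] p1, p3, p2 ⊢ p1
      [WL] p1, p3 ⊢ p1
        [Ax] p1 ⊢ p1
  [Ax] p2 ⊢ p2

Result: YES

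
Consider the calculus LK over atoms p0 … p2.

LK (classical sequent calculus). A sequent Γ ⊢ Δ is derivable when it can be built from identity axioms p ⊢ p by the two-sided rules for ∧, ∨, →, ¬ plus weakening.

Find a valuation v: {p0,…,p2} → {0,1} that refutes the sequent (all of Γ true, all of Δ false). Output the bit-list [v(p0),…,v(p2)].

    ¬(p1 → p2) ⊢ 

Search for a countermodel by truth-table:
  v=000: Γ:[¬(p1 → p2)=F] Δ:[] refutes=False
  v=001: Γ:[¬(p1 → p2)=F] Δ:[] refutes=False
  v=010: Γ:[¬(p1 → p2)=T] Δ:[] refutes=True  ← countermodel

Result: [0, 1, 0]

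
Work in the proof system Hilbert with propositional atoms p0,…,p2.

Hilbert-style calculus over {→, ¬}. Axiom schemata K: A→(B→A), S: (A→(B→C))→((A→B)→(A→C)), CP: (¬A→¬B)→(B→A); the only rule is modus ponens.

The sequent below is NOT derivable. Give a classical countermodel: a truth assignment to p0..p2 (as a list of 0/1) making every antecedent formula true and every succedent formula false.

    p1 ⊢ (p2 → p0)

Search for a countermodel by truth-table:
  v=000: Γ:[p1=F] Δ:[(p2 → p0)=T] refutes=False
  v=001: Γ:[p1=F] Δ:[(p2 → p0)=F] refutes=False
  v=010: Γ:[p1=T] Δ:[(p2 → p0)=T] refutes=False
  v=011: Γ:[p1=T] Δ:[(p2 → p0)=F] refutes=True  ← countermodel

Result: [0, 1, 1]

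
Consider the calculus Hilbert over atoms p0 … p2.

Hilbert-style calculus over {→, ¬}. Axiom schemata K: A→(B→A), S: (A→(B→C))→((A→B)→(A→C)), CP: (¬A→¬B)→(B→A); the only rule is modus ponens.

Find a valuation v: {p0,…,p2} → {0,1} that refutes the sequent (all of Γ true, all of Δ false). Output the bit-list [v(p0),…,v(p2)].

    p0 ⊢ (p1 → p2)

Enumerate valuations to refute Γ ⊢ Δ:
  v=000: Γ:[p0=F] Δ:[(p1 → p2)=T] refutes=False
  v=001: Γ:[p0=F] Δ:[(p1 → p2)=T] refutes=False
  v=010: Γ:[p0=F] Δ:[(p1 → p2)=F] refutes=False
  v=011: Γ:[p0=F] Δ:[(p1 → p2)=T] refutes=False
  v=100: Γ:[p0=T] Δ:[(p1 → p2)=T] refutes=False
  v=101: Γ:[p0=T] Δ:[(p1 → p2)=T] refutes=False
  v=110: Γ:[p0=T] Δ:[(p1 → p2)=F] refutes=True  ← countermodel

Result: [1, 1, 0]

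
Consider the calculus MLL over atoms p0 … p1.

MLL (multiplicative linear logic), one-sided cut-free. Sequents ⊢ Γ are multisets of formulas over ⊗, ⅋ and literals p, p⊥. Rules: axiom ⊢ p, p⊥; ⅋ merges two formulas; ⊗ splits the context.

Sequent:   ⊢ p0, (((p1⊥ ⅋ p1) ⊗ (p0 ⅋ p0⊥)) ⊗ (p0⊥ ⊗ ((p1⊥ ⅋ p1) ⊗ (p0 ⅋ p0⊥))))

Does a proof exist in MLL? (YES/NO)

Derivation (root first):
[⊗]  ⊢ p0, (((p1⊥ ⅋ p1) ⊗ (p0 ⅋ p0⊥)) ⊗ (p0⊥ ⊗ ((p1⊥ ⅋ p1) ⊗ (p0 ⅋ p0⊥))))
  [⊗]  ⊢ ((p1⊥ ⅋ p1) ⊗ (p0 ⅋ p0⊥))
    [⅋]  ⊢ (p1⊥ ⅋ p1)
      [Ax]  ⊢ p1, p1⊥
    [⅋]  ⊢ (p0 ⅋ p0⊥)
      [Ax]  ⊢ p0, p0⊥
  [⊗]  ⊢ p0, (p0⊥ ⊗ ((p1⊥ ⅋ p1) ⊗ (p0 ⅋ p0⊥)))
    [Ax]  ⊢ p0, p0⊥
    [⊗]  ⊢ ((p1⊥ ⅋ p1) ⊗ (p0 ⅋ p0⊥))
      [⅋]  ⊢ (p1⊥ ⅋ p1)
        [Ax]  ⊢ p1, p1⊥
      [⅋]  ⊢ (p0 ⅋ p0⊥)
        [Ax]  ⊢ p0, p0⊥

Result: YES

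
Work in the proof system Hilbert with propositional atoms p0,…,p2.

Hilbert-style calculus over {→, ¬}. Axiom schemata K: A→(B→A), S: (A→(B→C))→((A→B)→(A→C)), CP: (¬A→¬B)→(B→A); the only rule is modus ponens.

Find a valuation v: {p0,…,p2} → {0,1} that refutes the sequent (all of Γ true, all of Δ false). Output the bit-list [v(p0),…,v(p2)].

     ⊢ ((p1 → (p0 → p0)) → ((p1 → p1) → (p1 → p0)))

Truth-table refutation:
  v=000: Γ:[] Δ:[((p1 → (p0 → p0)) → ((p1 → p1) → (p1 → p0)))=T] refutes=False
  v=001: Γ:[] Δ:[((p1 → (p0 → p0)) → ((p1 → p1) → (p1 → p0)))=T] refutes=False
  v=010: Γ:[] Δ:[((p1 → (p0 → p0)) → ((p1 → p1) → (p1 → p0)))=F] refutes=True  ← countermodel

Result: [0, 1, 0]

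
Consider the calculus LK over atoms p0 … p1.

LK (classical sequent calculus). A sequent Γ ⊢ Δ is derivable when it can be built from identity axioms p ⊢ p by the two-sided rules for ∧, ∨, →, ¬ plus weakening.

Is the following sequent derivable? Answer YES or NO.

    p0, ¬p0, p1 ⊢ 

Derivation (root first):
[WL] p0, ¬p0, p1 ⊢ 
  [¬L] p0, ¬p0 ⊢ 
    [Ax] p0 ⊢ p0

Result: YES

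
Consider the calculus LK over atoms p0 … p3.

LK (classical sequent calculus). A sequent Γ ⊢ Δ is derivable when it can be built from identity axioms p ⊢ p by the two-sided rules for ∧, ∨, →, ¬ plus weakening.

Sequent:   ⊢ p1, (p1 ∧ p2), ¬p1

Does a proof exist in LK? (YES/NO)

Proof tree:
[¬R]  ⊢ p1, (p1 ∧ p2), ¬p1
  [∧R] p1 ⊢ p1, (p1 ∧ p2)
    [Ax] p1 ⊢ p1
    [WR] p1 ⊢ p1, p2
      [Ax] p1 ⊢ p1

Result: YES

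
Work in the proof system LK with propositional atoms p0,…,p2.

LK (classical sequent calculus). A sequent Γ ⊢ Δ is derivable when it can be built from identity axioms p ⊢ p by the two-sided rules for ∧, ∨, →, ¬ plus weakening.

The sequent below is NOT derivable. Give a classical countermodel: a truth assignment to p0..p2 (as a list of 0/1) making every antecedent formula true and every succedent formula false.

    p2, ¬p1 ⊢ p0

Truth-table refutation:
  v=000: Γ:[p2=F, ¬p1=T] Δ:[p0=F] refutes=False
  v=001: Γ:[p2=T, ¬p1=T] Δ:[p0=F] refutes=True  ← countermodel

Result: [0, 0, 1]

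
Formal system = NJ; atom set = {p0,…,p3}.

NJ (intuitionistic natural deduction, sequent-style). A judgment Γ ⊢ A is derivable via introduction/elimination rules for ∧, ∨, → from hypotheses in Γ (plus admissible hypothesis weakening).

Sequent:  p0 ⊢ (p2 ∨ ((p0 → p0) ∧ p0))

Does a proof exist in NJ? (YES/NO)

Proof tree:
[∨I₂] p0 ⊢ (p2 ∨ ((p0 → p0) ∧ p0))
  [∧I] p0 ⊢ ((p0 → p0) ∧ p0)
    [→I]  ⊢ (p0 → p0)
      [Ax] p0 ⊢ p0
    [Ax] p0 ⊢ p0

Result: YES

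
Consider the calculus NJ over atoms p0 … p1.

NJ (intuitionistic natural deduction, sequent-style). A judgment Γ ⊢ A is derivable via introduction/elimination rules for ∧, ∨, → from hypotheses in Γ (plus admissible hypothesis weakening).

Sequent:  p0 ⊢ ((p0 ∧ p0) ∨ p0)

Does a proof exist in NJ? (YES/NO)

Proof tree:
[∨I₁] p0 ⊢ ((p0 ∧ p0) ∨ p0)
  [∧I] p0 ⊢ (p0 ∧ p0)
    [Ax] p0 ⊢ p0
    [Ax] p0 ⊢ p0

Result: YES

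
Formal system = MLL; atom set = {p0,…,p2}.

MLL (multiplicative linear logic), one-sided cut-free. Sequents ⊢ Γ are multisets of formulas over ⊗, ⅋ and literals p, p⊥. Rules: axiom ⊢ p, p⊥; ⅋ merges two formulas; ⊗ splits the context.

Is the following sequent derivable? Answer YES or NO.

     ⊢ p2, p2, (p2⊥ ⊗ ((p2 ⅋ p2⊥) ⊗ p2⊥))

Proof tree:
[⊗]  ⊢ p2, p2, (p2⊥ ⊗ ((p2 ⅋ p2⊥) ⊗ p2⊥))
  [Ax]  ⊢ p2, p2⊥
  [⊗]  ⊢ p2, ((p2 ⅋ p2⊥) ⊗ p2⊥)
    [⅋]  ⊢ (p2 ⅋ p2⊥)
      [Ax]  ⊢ p2, p2⊥
    [Ax]  ⊢ p2, p2⊥

Result: YES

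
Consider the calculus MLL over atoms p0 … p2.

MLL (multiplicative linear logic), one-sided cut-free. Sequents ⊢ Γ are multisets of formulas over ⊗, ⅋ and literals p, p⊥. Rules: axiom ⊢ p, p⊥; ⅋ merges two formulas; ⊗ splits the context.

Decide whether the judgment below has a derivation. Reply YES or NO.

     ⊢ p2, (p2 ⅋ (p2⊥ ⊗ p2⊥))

Derivation trace:
[⅋]  ⊢ p2, (p2 ⅋ (p2⊥ ⊗ p2⊥))
  [⊗]  ⊢ p2, p2, (p2⊥ ⊗ p2⊥)
    [Ax]  ⊢ p2, p2⊥
    [Ax]  ⊢ p2, p2⊥

Result: YES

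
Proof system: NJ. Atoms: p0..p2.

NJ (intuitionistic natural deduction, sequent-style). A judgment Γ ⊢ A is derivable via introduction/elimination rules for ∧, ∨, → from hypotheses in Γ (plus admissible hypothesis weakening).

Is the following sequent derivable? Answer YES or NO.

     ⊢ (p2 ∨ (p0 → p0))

Derivation trace:
[∨I₂]  ⊢ (p2 ∨ (p0 → p0))
  [→I]  ⊢ (p0 → p0)
    [Ax] p0 ⊢ p0

Result: YES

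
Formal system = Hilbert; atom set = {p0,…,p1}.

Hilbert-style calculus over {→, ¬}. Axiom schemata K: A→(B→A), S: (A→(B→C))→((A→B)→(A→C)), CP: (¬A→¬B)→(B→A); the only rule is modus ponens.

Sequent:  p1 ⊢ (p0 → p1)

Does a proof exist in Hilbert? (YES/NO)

Derivation (root first):
[MP] p1 ⊢ (p0 → p1)
  [K]  ⊢ (p1 → (p0 → p1))
  [MP] p1 ⊢ p1
    [MP] p1 ⊢ (p1 → p1)
      [K]  ⊢ (p1 → (p1 → p1))
      [Hyp] p1 ⊢ p1
    [Hyp] p1 ⊢ p1

Result: YES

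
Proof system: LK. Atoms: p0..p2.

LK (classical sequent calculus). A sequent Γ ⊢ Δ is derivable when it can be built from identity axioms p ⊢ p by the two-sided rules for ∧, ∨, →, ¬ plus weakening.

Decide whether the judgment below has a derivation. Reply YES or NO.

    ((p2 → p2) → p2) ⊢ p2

Derivation (root first):
[→L] ((p2 → p2) → p2) ⊢ p2
  [→R]  ⊢ (p2 → p2)
    [Ax] p2 ⊢ p2
  [Ax] p2 ⊢ p2

Result: YES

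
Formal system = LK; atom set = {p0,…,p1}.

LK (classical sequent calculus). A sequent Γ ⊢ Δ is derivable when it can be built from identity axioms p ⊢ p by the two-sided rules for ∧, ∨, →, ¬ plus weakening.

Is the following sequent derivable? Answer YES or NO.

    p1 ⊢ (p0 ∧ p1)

Enumerate valuations to refute Γ ⊢ Δ:
  v=00: Γ:[p1=F] Δ:[(p0 ∧ p1)=F] refutes=False
  v=01: Γ:[p1=T] Δ:[(p0 ∧ p1)=F] refutes=True  ← countermodel

Result: NO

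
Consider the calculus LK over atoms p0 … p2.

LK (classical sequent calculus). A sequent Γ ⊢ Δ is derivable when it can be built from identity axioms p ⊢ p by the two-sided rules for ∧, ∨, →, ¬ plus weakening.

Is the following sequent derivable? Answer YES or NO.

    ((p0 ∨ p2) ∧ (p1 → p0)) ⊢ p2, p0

Derivation trace:
[∧L] ((p0 ∨ p2) ∧ (p1 → p0)) ⊢ p2, p0
  [→L] (p0 ∨ p2), (p1 → p0) ⊢ p2, p0
    [WR] (p0 ∨ p2) ⊢ p2, p0, p1
      [∨L] (p0 ∨ p2) ⊢ p2, p0
        [Ax] p0 ⊢ p0
        [Ax] p2 ⊢ p2
    [Ax] p0 ⊢ p0

Result: YES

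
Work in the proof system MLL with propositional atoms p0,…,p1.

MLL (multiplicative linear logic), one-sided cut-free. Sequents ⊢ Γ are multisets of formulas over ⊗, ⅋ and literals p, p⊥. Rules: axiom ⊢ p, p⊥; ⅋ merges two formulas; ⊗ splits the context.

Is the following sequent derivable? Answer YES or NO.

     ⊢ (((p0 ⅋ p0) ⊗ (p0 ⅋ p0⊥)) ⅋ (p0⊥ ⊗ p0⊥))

Proof tree:
[⅋]  ⊢ (((p0 ⅋ p0) ⊗ (p0 ⅋ p0⊥)) ⅋ (p0⊥ ⊗ p0⊥))
  [⊗]  ⊢ (p0⊥ ⊗ p0⊥), ((p0 ⅋ p0) ⊗ (p0 ⅋ p0⊥))
    [⅋]  ⊢ (p0⊥ ⊗ p0⊥), (p0 ⅋ p0)
      [⊗]  ⊢ p0, p0, (p0⊥ ⊗ p0⊥)
        [Ax]  ⊢ p0, p0⊥
        [Ax]  ⊢ p0, p0⊥
    [⅋]  ⊢ (p0 ⅋ p0⊥)
      [Ax]  ⊢ p0, p0⊥

Result: YES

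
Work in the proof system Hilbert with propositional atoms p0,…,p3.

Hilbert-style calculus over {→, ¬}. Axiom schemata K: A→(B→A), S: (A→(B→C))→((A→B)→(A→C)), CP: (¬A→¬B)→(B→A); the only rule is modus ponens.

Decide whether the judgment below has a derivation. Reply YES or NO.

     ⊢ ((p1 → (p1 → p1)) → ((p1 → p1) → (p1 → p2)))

Search for a countermodel by truth-table:
  v=0000: Γ:[] Δ:[((p1 → (p1 → p1)) → ((p1 → p1) → (p1 → p2)))=T] refutes=False
  v=0001: Γ:[] Δ:[((p1 → (p1 → p1)) → ((p1 → p1) → (p1 → p2)))=T] refutes=False
  v=0010: Γ:[] Δ:[((p1 → (p1 → p1)) → ((p1 → p1) → (p1 → p2)))=T] refutes=False
  v=0011: Γ:[] Δ:[((p1 → (p1 → p1)) → ((p1 → p1) → (p1 → p2)))=T] refutes=False
  v=0100: Γ:[] Δ:[((p1 → (p1 → p1)) → ((p1 → p1) → (p1 → p2)))=F] refutes=True  ← countermodel

Result: NO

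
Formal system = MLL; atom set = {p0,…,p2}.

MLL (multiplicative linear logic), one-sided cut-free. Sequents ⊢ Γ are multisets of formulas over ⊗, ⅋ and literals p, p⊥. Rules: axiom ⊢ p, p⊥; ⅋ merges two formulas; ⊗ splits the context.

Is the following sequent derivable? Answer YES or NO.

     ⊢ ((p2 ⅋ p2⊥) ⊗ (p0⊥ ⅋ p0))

Derivation (root first):
[⊗]  ⊢ ((p2 ⅋ p2⊥) ⊗ (p0⊥ ⅋ p0))
  [⅋]  ⊢ (p2 ⅋ p2⊥)
    [Ax]  ⊢ p2, p2⊥
  [⅋]  ⊢ (p0⊥ ⅋ p0)
    [Ax]  ⊢ p0, p0⊥

Result: YES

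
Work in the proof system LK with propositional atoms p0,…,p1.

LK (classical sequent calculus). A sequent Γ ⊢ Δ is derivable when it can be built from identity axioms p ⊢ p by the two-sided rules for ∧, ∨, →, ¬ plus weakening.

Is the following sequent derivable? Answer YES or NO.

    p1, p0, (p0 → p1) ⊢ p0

Derivation trace:
[→L] p1, p0, (p0 → p1) ⊢ p0
  [WL] p0, p1, p0 ⊢ p0
    [WL] p0, p1 ⊢ p0
      [Ax] p0 ⊢ p0
  [WL] p0, p1 ⊢ p0
    [Ax] p0 ⊢ p0

Result: YES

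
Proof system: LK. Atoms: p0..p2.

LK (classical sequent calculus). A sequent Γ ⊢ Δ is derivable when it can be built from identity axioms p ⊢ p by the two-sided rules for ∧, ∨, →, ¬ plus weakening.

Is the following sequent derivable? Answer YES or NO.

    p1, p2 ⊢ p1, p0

Derivation trace:
[WR] p1, p2 ⊢ p1, p0
  [WL] p1, p2 ⊢ p1
    [Ax] p1 ⊢ p1

Result: YES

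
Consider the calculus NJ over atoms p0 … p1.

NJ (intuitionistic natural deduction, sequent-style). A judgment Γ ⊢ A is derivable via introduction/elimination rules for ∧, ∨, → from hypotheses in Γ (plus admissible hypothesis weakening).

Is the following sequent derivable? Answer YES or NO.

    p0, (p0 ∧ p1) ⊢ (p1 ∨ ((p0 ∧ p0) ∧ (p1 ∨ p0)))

Derivation (root first):
[∨I₂] p0, (p0 ∧ p1) ⊢ (p1 ∨ ((p0 ∧ p0) ∧ (p1 ∨ p0)))
  [Wk] p0, (p0 ∧ p1) ⊢ ((p0 ∧ p0) ∧ (p1 ∨ p0))
    [∧I] p0 ⊢ ((p0 ∧ p0) ∧ (p1 ∨ p0))
      [∧I] p0 ⊢ (p0 ∧ p0)
        [Ax] p0 ⊢ p0
        [Ax] p0 ⊢ p0
      [∨I₂] p0 ⊢ (p1 ∨ p0)
        [Ax] p0 ⊢ p0

Result: YES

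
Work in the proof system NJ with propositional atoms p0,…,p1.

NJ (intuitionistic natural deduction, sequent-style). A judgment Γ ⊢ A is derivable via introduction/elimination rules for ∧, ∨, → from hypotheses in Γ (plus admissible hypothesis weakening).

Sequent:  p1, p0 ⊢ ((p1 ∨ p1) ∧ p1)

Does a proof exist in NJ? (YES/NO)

Proof tree:
[Wk] p1, p0 ⊢ ((p1 ∨ p1) ∧ p1)
  [∧I] p1 ⊢ ((p1 ∨ p1) ∧ p1)
    [∨I₁] p1 ⊢ (p1 ∨ p1)
      [Ax] p1 ⊢ p1
    [Ax] p1 ⊢ p1

Result: YES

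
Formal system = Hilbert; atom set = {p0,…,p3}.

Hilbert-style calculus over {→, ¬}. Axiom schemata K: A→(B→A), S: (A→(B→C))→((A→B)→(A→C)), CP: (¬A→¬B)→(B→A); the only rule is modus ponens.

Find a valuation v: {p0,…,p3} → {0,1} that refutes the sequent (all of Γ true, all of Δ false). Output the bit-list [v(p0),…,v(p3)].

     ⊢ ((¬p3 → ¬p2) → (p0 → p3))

Enumerate valuations to refute Γ ⊢ Δ:
  v=0000: Γ:[] Δ:[((¬p3 → ¬p2) → (p0 → p3))=T] refutes=False
  v=0001: Γ:[] Δ:[((¬p3 → ¬p2) → (p0 → p3))=T] refutes=False
  v=0010: Γ:[] Δ:[((¬p3 → ¬p2) → (p0 → p3))=T] refutes=False
  v=0011: Γ:[] Δ:[((¬p3 → ¬p2) → (p0 → p3))=T] refutes=False
  v=0100: Γ:[] Δ:[((¬p3 → ¬p2) → (p0 → p3))=T] refutes=False
  v=0101: Γ:[] Δ:[((¬p3 → ¬p2) → (p0 → p3))=T] refutes=False
  v=0110: Γ:[] Δ:[((¬p3 → ¬p2) → (p0 → p3))=T] refutes=False
  v=0111: Γ:[] Δ:[((¬p3 → ¬p2) → (p0 → p3))=T] refutes=False
  v=1000: Γ:[] Δ:[((¬p3 → ¬p2) → (p0 → p3))=F] refutes=True  ← countermodel

Result: [1, 0, 0, 0]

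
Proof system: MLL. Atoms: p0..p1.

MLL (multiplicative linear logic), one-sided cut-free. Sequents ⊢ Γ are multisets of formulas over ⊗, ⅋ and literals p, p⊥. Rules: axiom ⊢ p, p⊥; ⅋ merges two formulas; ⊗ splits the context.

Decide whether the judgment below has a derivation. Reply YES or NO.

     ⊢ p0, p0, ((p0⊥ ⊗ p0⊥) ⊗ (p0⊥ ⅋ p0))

Proof tree:
[⊗]  ⊢ p0, p0, ((p0⊥ ⊗ p0⊥) ⊗ (p0⊥ ⅋ p0))
  [⊗]  ⊢ p0, p0, (p0⊥ ⊗ p0⊥)
    [Ax]  ⊢ p0, p0⊥
    [Ax]  ⊢ p0, p0⊥
  [⅋]  ⊢ (p0⊥ ⅋ p0)
    [Ax]  ⊢ p0, p0⊥

Result: YES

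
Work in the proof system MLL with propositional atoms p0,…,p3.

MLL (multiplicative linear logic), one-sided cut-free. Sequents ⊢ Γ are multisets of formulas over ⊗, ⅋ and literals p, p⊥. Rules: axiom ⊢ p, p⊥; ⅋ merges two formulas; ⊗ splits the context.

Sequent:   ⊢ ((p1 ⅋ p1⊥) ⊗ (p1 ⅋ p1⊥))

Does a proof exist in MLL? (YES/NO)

Proof tree:
[⊗]  ⊢ ((p1 ⅋ p1⊥) ⊗ (p1 ⅋ p1⊥))
  [⅋]  ⊢ (p1 ⅋ p1⊥)
    [Ax]  ⊢ p1, p1⊥
  [⅋]  ⊢ (p1 ⅋ p1⊥)
    [Ax]  ⊢ p1, p1⊥

Result: YES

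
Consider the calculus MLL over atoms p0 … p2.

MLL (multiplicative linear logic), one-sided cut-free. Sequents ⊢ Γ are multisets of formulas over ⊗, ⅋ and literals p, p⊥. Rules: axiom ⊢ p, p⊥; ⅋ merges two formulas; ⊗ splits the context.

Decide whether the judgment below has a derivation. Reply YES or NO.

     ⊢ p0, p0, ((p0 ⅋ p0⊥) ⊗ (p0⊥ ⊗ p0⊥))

Derivation trace:
[⊗]  ⊢ p0, p0, ((p0 ⅋ p0⊥) ⊗ (p0⊥ ⊗ p0⊥))
  [⅋]  ⊢ (p0 ⅋ p0⊥)
    [Ax]  ⊢ p0, p0⊥
  [⊗]  ⊢ p0, p0, (p0⊥ ⊗ p0⊥)
    [Ax]  ⊢ p0, p0⊥
    [Ax]  ⊢ p0, p0⊥

Result: YES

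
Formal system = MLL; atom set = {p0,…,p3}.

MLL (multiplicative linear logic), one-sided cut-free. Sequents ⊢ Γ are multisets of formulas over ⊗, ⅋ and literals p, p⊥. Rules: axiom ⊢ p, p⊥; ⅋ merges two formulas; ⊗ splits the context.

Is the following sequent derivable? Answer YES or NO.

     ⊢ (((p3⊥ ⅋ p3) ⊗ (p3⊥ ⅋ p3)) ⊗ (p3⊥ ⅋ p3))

Proof tree:
[⊗]  ⊢ (((p3⊥ ⅋ p3) ⊗ (p3⊥ ⅋ p3)) ⊗ (p3⊥ ⅋ p3))
  [⊗]  ⊢ ((p3⊥ ⅋ p3) ⊗ (p3⊥ ⅋ p3))
    [⅋]  ⊢ (p3⊥ ⅋ p3)
      [Ax]  ⊢ p3, p3⊥
    [⅋]  ⊢ (p3⊥ ⅋ p3)
      [Ax]  ⊢ p3, p3⊥
  [⅋]  ⊢ (p3⊥ ⅋ p3)
    [Ax]  ⊢ p3, p3⊥

Result: YES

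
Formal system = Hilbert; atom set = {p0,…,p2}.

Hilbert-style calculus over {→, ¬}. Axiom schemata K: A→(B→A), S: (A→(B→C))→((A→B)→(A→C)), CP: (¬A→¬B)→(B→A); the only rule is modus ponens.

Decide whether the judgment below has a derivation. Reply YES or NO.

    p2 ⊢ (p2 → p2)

Derivation trace:
[MP] p2 ⊢ (p2 → p2)
  [K]  ⊢ (p2 → (p2 → p2))
  [MP] p2 ⊢ p2
    [MP] p2 ⊢ (p2 → p2)
      [K]  ⊢ (p2 → (p2 → p2))
      [Hyp] p2 ⊢ p2
    [Hyp] p2 ⊢ p2

Result: YES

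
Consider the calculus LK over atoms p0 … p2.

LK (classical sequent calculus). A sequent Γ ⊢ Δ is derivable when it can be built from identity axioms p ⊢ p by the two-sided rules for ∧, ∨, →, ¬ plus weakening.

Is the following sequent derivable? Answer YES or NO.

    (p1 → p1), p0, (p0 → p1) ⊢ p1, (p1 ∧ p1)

Derivation (root first):
[→L] (p1 → p1), p0, (p0 → p1) ⊢ p1, (p1 ∧ p1)
  [→L] p0, (p1 → p1) ⊢ p1, p0
    [WR] p0 ⊢ p0, p1
      [Ax] p0 ⊢ p0
    [Ax] p1 ⊢ p1
  [∧R] p1 ⊢ (p1 ∧ p1)
    [Ax] p1 ⊢ p1
    [Ax] p1 ⊢ p1

Result: YES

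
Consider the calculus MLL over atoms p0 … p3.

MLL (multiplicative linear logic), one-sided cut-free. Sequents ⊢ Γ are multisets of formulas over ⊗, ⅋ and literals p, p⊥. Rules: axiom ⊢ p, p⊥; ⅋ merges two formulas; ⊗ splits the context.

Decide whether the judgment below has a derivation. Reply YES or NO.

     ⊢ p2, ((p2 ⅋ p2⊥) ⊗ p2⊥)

Derivation (root first):
[⊗]  ⊢ p2, ((p2 ⅋ p2⊥) ⊗ p2⊥)
  [⅋]  ⊢ (p2 ⅋ p2⊥)
    [Ax]  ⊢ p2, p2⊥
  [Ax]  ⊢ p2, p2⊥

Result: YES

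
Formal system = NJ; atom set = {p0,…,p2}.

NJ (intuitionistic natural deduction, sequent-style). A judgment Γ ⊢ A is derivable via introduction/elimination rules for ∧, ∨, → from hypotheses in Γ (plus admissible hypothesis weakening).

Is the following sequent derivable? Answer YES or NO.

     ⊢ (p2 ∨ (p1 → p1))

Derivation (root first):
[∨I₂]  ⊢ (p2 ∨ (p1 → p1))
  [→I]  ⊢ (p1 → p1)
    [Ax] p1 ⊢ p1

Result: YES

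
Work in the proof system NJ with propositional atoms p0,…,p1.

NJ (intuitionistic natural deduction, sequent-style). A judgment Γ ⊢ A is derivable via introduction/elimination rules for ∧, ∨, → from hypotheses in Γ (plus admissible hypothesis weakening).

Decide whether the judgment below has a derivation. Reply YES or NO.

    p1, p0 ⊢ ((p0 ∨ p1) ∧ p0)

Derivation trace:
[∧I] p1, p0 ⊢ ((p0 ∨ p1) ∧ p0)
  [∨I₂] p1 ⊢ (p0 ∨ p1)
    [Ax] p1 ⊢ p1
  [Ax] p0 ⊢ p0

Result: YES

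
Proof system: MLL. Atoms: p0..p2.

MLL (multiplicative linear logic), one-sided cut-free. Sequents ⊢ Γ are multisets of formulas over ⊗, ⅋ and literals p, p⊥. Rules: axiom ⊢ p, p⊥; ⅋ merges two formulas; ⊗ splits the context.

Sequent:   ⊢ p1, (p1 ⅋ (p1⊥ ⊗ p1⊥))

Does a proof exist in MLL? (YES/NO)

Proof tree:
[⅋]  ⊢ p1, (p1 ⅋ (p1⊥ ⊗ p1⊥))
  [⊗]  ⊢ p1, p1, (p1⊥ ⊗ p1⊥)
    [Ax]  ⊢ p1, p1⊥
    [Ax]  ⊢ p1, p1⊥

Result: YES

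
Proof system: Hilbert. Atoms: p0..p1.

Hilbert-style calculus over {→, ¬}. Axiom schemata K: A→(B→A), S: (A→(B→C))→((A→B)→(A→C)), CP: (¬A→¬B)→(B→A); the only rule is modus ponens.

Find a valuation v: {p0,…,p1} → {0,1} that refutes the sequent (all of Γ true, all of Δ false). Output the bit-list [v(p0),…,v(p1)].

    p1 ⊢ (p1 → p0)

Enumerate valuations to refute Γ ⊢ Δ:
  v=00: Γ:[p1=F] Δ:[(p1 → p0)=T] refutes=False
  v=01: Γ:[p1=T] Δ:[(p1 → p0)=F] refutes=True  ← countermodel

Result: [0, 1]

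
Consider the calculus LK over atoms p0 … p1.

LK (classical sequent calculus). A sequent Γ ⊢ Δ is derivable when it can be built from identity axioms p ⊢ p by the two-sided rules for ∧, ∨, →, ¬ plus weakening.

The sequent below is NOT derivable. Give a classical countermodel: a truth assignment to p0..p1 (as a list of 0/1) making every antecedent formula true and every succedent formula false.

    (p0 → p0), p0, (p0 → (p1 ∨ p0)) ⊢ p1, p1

Enumerate valuations to refute Γ ⊢ Δ:
  v=00: Γ:[(p0 → p0)=T, p0=F, (p0 → (p1 ∨ p0))=T] Δ:[p1=F, p1=F] refutes=False
  v=01: Γ:[(p0 → p0)=T, p0=F, (p0 → (p1 ∨ p0))=T] Δ:[p1=T, p1=T] refutes=False
  v=10: Γ:[(p0 → p0)=T, p0=T, (p0 → (p1 ∨ p0))=T] Δ:[p1=F, p1=F] refutes=True  ← countermodel

Result: [1, 0]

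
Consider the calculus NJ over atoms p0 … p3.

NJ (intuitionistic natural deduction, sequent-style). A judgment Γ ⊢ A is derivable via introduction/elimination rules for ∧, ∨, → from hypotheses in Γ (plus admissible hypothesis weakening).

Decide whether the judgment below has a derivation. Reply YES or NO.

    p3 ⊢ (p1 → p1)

Proof tree:
[Wk] p3 ⊢ (p1 → p1)
  [→I]  ⊢ (p1 → p1)
    [Ax] p1 ⊢ p1

Result: YES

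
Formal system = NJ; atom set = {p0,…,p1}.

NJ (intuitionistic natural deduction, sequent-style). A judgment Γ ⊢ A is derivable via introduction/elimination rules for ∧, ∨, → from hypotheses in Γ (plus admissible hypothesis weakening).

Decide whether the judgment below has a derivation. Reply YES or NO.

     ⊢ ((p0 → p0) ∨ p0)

Derivation trace:
[∨I₁]  ⊢ ((p0 → p0) ∨ p0)
  [→I]  ⊢ (p0 → p0)
    [Ax] p0 ⊢ p0

Result: YES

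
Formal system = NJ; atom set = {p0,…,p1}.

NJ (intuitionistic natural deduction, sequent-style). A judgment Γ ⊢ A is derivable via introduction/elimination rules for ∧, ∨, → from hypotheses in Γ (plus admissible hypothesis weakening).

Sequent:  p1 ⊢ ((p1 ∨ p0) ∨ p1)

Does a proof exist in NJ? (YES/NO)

Derivation trace:
[∨I₁] p1 ⊢ ((p1 ∨ p0) ∨ p1)
  [∨I₁] p1 ⊢ (p1 ∨ p0)
    [Ax] p1 ⊢ p1

Result: YES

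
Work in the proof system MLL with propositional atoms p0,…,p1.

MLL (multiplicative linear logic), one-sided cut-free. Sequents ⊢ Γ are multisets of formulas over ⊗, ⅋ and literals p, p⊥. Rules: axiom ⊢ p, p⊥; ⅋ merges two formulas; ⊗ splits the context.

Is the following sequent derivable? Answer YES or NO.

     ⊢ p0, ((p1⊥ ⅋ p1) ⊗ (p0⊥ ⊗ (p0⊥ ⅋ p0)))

Derivation trace:
[⊗]  ⊢ p0, ((p1⊥ ⅋ p1) ⊗ (p0⊥ ⊗ (p0⊥ ⅋ p0)))
  [⅋]  ⊢ (p1⊥ ⅋ p1)
    [Ax]  ⊢ p1, p1⊥
  [⊗]  ⊢ p0, (p0⊥ ⊗ (p0⊥ ⅋ p0))
    [Ax]  ⊢ p0, p0⊥
    [⅋]  ⊢ (p0⊥ ⅋ p0)
      [Ax]  ⊢ p0, p0⊥

Result: YES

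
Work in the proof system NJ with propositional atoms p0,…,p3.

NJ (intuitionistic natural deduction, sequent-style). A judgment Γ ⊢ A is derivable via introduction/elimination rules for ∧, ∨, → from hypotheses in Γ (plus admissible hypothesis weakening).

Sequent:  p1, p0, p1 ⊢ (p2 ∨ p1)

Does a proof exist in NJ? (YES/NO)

Derivation trace:
[∨I₂] p1, p0, p1 ⊢ (p2 ∨ p1)
  [Wk] p1, p0, p1 ⊢ p1
    [Wk] p1, p0 ⊢ p1
      [Ax] p1 ⊢ p1

Result: YES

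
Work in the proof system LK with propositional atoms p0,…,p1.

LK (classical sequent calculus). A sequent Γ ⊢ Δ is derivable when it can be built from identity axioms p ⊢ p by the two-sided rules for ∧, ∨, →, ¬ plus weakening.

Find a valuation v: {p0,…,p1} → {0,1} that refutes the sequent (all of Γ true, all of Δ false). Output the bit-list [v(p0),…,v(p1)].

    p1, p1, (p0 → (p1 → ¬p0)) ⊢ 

Truth-table refutation:
  v=00: Γ:[p1=F, p1=F, (p0 → (p1 → ¬p0))=T] Δ:[] refutes=False
  v=01: Γ:[p1=T, p1=T, (p0 → (p1 → ¬p0))=T] Δ:[] refutes=True  ← countermodel

Result: [0, 1]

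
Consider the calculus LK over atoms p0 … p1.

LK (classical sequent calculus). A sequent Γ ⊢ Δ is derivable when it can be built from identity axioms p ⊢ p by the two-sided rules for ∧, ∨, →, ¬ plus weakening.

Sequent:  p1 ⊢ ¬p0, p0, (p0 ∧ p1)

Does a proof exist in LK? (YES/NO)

Derivation trace:
[∧R] p1 ⊢ ¬p0, p0, (p0 ∧ p1)
  [WR]  ⊢ p0, ¬p0, p0
    [¬R]  ⊢ p0, ¬p0
      [Ax] p0 ⊢ p0
  [Ax] p1 ⊢ p1

Result: YES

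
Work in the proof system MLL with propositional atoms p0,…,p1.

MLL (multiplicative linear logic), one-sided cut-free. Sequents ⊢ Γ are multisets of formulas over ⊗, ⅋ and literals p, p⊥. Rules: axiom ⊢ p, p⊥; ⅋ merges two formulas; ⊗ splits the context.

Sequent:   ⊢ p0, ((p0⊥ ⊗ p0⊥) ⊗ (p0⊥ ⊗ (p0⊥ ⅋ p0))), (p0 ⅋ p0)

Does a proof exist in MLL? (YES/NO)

Proof tree:
[⅋]  ⊢ p0, ((p0⊥ ⊗ p0⊥) ⊗ (p0⊥ ⊗ (p0⊥ ⅋ p0))), (p0 ⅋ p0)
  [⊗]  ⊢ p0, p0, p0, ((p0⊥ ⊗ p0⊥) ⊗ (p0⊥ ⊗ (p0⊥ ⅋ p0)))
    [⊗]  ⊢ p0, p0, (p0⊥ ⊗ p0⊥)
      [Ax]  ⊢ p0, p0⊥
      [Ax]  ⊢ p0, p0⊥
    [⊗]  ⊢ p0, (p0⊥ ⊗ (p0⊥ ⅋ p0))
      [Ax]  ⊢ p0, p0⊥
      [⅋]  ⊢ (p0⊥ ⅋ p0)
        [Ax]  ⊢ p0, p0⊥

Result: YES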